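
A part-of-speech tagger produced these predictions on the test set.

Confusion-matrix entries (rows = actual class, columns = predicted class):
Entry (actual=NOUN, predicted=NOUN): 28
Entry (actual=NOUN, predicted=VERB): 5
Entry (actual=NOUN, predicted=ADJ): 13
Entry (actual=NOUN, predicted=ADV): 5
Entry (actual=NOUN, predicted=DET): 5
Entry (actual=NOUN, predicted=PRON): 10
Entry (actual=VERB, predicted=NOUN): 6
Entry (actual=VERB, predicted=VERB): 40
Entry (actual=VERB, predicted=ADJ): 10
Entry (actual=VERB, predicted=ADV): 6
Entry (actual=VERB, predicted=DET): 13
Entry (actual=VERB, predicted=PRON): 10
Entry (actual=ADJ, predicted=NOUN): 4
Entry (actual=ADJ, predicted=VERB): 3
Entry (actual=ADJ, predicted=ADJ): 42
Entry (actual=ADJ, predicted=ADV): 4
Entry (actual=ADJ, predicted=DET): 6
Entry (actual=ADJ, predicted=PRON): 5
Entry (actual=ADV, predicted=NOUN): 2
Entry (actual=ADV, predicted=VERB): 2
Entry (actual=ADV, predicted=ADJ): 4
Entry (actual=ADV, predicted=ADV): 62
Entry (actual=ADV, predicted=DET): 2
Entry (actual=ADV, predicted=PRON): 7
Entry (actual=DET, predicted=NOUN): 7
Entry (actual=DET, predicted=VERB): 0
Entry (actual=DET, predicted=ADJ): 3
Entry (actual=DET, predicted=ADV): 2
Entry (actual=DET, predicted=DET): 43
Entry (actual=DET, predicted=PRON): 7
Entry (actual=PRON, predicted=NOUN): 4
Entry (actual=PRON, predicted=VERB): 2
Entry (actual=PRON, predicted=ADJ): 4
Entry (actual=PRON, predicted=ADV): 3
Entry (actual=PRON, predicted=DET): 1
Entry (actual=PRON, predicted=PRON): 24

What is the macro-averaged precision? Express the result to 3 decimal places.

0.604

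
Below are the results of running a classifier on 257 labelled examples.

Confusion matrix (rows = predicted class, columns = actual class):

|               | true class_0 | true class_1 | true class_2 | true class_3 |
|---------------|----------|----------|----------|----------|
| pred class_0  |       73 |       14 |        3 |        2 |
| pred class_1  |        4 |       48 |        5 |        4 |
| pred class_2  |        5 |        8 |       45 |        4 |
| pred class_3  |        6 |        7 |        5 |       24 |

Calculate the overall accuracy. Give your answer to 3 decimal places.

0.739

Accuracy = trace / total = (73+48+45+24=190) / 257 = 190/257 = 0.739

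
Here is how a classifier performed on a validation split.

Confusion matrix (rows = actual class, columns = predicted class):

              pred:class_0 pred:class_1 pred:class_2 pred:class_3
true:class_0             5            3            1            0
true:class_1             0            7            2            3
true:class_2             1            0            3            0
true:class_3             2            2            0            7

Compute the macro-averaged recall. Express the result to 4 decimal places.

0.6313

Per-class recall (TP/(TP+FN)):
  class_0: TP=5, FN=3+1+0=4 → 5/9 = 0.55556
  class_1: TP=7, FN=0+2+3=5 → 7/12 = 0.58333
  class_2: TP=3, FN=1+0+0=1 → 3/4 = 0.75000
  class_3: TP=7, FN=2+2+0=4 → 7/11 = 0.63636
Macro-recall = mean = (0.55556 + 0.58333 + 0.75000 + 0.63636) / 4 = 0.6313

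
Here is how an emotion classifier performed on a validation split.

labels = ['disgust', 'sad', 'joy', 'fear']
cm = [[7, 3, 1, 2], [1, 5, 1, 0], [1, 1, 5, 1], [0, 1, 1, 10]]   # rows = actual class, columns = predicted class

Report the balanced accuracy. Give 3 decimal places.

Balanced accuracy = mean of per-class recall.
  disgust: recall = 7/13 = 0.5385
  sad: recall = 5/7 = 0.7143
  joy: recall = 5/8 = 0.6250
  fear: recall = 10/12 = 0.8333
Mean = (0.5385 + 0.7143 + 0.6250 + 0.8333) / 4 = 0.678

0.678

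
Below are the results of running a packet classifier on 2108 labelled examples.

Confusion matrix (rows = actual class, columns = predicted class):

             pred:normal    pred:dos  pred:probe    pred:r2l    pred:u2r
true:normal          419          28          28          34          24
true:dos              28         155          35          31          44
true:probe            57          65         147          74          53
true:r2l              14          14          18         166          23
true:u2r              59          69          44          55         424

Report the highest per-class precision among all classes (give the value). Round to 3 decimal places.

Per-class precision (TP/(TP+FP)):
  normal: TP=419, FP=28+57+14+59=158 → 419/577 = 0.7262
  dos: TP=155, FP=28+65+14+69=176 → 155/331 = 0.4683
  probe: TP=147, FP=28+35+18+44=125 → 147/272 = 0.5404
  r2l: TP=166, FP=34+31+74+55=194 → 166/360 = 0.4611
  u2r: TP=424, FP=24+44+53+23=144 → 424/568 = 0.7465
Highest is class 'u2r' with precision = 0.746.

0.746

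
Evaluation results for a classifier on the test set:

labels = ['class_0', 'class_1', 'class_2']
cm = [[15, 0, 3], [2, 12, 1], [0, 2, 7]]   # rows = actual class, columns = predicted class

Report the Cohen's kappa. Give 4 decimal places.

Observed agreement pₒ = trace/N = 34/42 = 0.80952
Expected agreement pₑ = Σ (rowᵢ·colᵢ)/N² = (18·17 + 15·14 + 9·11)/42² = 0.34864
κ = (pₒ − pₑ)/(1 − pₑ) = (0.80952 − 0.34864)/(1 − 0.34864) = 0.7076

0.7076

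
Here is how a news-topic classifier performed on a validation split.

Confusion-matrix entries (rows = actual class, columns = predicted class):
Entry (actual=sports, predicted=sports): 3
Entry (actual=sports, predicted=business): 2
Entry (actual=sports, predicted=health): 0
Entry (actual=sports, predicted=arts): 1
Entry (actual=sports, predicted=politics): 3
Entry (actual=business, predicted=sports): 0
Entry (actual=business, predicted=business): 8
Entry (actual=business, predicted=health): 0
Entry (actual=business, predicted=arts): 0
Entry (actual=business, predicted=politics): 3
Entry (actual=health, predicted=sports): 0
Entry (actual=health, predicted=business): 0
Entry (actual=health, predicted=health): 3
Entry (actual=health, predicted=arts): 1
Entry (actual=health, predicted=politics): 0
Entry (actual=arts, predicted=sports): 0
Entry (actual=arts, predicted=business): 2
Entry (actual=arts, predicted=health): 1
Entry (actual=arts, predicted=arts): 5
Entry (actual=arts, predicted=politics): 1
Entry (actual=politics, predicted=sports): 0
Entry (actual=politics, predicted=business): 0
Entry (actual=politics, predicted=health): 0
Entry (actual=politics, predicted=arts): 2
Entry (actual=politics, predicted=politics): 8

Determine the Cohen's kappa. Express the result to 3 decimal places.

Observed agreement pₒ = trace/N = 27/43 = 0.6279
Expected agreement pₑ = Σ (rowᵢ·colᵢ)/N² = (9·3 + 11·12 + 4·4 + 9·9 + 10·15)/43² = 0.2196
κ = (pₒ − pₑ)/(1 − pₑ) = (0.6279 − 0.2196)/(1 − 0.2196) = 0.523

0.523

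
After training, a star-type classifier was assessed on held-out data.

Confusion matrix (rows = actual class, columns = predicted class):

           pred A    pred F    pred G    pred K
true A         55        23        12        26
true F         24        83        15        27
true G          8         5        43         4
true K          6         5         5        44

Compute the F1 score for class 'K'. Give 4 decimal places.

Take TP from the diagonal, FP from the rest of the 'K' prediction marginal, FN from the rest of the 'K' actual marginal.
F1 score = 2·TP/(2·TP+FP+FN).
K: TP=44, FP=26+27+4=57, FN=6+5+5=16 → 88/161 = 0.54658

0.5466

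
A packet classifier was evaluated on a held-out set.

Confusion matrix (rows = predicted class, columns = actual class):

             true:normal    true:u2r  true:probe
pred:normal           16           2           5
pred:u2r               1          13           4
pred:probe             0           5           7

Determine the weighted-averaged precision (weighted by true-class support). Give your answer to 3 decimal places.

Per-class precision (TP/(TP+FP)):
  normal: TP=16, FP=2+5=7 → 16/23 = 0.6957
  u2r: TP=13, FP=1+4=5 → 13/18 = 0.7222
  probe: TP=7, FP=0+5=5 → 7/12 = 0.5833
Weighted-precision = Σ (supportᵢ/N)·precisionᵢ with N=53: (17/53)·0.6957 + (20/53)·0.7222 + (16/53)·0.5833 = 0.672

0.672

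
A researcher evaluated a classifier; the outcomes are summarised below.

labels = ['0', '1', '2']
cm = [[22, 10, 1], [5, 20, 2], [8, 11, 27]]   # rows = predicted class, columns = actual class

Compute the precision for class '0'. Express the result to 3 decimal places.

0.667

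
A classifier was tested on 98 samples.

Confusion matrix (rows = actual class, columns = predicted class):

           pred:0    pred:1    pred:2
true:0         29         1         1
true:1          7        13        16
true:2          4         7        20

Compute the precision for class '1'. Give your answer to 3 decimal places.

Treat '1' as positive and all other classes as negative.
precision = TP/(TP+FP).
1: TP=13, FP=1+7=8 → 13/21 = 0.6190

0.619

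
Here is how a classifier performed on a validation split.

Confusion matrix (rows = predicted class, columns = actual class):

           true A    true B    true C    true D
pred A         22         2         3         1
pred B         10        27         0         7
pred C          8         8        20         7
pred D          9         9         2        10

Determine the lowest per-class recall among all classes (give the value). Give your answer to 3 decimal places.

0.400

Per-class recall (TP/(TP+FN)):
  A: TP=22, FN=10+8+9=27 → 22/49 = 0.4490
  B: TP=27, FN=2+8+9=19 → 27/46 = 0.5870
  C: TP=20, FN=3+0+2=5 → 20/25 = 0.8000
  D: TP=10, FN=1+7+7=15 → 10/25 = 0.4000
Lowest is class 'D' with recall = 0.400.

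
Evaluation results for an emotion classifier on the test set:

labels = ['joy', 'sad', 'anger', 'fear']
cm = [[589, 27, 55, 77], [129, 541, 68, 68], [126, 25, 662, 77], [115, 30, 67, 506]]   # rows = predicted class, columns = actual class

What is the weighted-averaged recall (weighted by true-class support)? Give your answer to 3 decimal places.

Per-class recall (TP/(TP+FN)):
  joy: TP=589, FN=129+126+115=370 → 589/959 = 0.6142
  sad: TP=541, FN=27+25+30=82 → 541/623 = 0.8684
  anger: TP=662, FN=55+68+67=190 → 662/852 = 0.7770
  fear: TP=506, FN=77+68+77=222 → 506/728 = 0.6951
Weighted-recall = Σ (supportᵢ/N)·recallᵢ with N=3162: (959/3162)·0.6142 + (623/3162)·0.8684 + (852/3162)·0.7770 + (728/3162)·0.6951 = 0.727

0.727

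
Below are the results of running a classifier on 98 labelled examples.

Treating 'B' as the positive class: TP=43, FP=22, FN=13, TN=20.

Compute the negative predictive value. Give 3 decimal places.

0.606

NPV = TN/(TN+FN) = 20/(20+13) = 0.606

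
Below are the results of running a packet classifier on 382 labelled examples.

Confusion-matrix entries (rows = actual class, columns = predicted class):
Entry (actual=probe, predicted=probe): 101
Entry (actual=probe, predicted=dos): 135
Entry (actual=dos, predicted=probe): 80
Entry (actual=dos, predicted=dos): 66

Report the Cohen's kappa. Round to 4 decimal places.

-0.1119

Observed agreement pₒ = trace/N = 167/382 = 0.43717
Expected agreement pₑ = Σ (rowᵢ·colᵢ)/N² = (236·181 + 146·201)/382² = 0.49383
κ = (pₒ − pₑ)/(1 − pₑ) = (0.43717 − 0.49383)/(1 − 0.49383) = -0.1119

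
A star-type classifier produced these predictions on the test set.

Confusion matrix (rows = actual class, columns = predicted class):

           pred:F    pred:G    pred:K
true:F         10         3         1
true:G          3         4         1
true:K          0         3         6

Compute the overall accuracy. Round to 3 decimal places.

0.645

Accuracy = trace / total = (10+4+6=20) / 31 = 20/31 = 0.645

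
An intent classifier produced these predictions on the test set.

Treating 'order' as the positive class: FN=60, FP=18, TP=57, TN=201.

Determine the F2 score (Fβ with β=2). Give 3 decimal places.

Fβ = (1+β²)·TP / ((1+β²)·TP + β²·FN + FP), with β²=4
= 5·57 / (5·57 + 4·60 + 18) = 0.525

0.525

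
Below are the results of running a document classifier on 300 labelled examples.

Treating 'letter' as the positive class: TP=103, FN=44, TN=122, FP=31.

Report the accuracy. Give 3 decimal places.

0.750

Accuracy = (TP+TN)/N = (103+122)/300 = 0.750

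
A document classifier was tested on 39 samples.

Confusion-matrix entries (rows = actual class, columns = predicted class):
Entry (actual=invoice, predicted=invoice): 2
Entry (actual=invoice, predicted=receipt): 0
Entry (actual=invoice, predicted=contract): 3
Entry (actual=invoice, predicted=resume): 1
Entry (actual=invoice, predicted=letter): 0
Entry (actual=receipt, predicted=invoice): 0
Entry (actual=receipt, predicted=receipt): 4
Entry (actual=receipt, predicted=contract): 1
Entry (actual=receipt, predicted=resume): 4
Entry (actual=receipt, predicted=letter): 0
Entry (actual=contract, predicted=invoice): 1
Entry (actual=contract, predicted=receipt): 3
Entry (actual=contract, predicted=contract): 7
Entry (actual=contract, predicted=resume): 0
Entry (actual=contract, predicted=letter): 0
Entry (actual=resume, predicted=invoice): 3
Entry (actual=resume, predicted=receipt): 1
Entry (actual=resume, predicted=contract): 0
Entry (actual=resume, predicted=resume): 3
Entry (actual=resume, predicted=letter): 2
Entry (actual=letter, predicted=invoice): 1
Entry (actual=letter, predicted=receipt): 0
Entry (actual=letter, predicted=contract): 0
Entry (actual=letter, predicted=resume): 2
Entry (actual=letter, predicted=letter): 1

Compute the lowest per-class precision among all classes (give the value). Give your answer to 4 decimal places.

Per-class precision (TP/(TP+FP)):
  invoice: TP=2, FP=0+1+3+1=5 → 2/7 = 0.28571
  receipt: TP=4, FP=0+3+1+0=4 → 4/8 = 0.50000
  contract: TP=7, FP=3+1+0+0=4 → 7/11 = 0.63636
  resume: TP=3, FP=1+4+0+2=7 → 3/10 = 0.30000
  letter: TP=1, FP=0+0+0+2=2 → 1/3 = 0.33333
Lowest is class 'invoice' with precision = 0.2857.

0.2857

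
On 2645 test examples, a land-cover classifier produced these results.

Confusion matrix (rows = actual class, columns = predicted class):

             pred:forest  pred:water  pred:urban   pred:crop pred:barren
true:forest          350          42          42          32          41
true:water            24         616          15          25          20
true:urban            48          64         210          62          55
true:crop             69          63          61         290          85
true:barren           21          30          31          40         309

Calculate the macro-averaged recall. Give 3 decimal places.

Per-class recall (TP/(TP+FN)):
  forest: TP=350, FN=42+42+32+41=157 → 350/507 = 0.6903
  water: TP=616, FN=24+15+25+20=84 → 616/700 = 0.8800
  urban: TP=210, FN=48+64+62+55=229 → 210/439 = 0.4784
  crop: TP=290, FN=69+63+61+85=278 → 290/568 = 0.5106
  barren: TP=309, FN=21+30+31+40=122 → 309/431 = 0.7169
Macro-recall = mean = (0.6903 + 0.8800 + 0.4784 + 0.5106 + 0.7169) / 5 = 0.655

0.655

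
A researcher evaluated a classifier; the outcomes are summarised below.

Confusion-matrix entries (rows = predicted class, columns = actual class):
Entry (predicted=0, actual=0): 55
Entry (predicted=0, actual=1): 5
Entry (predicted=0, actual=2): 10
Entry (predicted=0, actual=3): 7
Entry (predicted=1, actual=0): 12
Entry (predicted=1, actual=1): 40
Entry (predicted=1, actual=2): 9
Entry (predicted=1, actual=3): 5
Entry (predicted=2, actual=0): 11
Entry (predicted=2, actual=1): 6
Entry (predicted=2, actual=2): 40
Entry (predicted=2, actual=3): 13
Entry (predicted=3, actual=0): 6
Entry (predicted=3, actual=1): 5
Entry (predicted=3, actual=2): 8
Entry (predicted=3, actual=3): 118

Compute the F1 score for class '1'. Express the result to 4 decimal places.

0.6557

Treat '1' as positive and all other classes as negative.
F1 score = 2·TP/(2·TP+FP+FN).
1: TP=40, FP=12+9+5=26, FN=5+6+5=16 → 80/122 = 0.65574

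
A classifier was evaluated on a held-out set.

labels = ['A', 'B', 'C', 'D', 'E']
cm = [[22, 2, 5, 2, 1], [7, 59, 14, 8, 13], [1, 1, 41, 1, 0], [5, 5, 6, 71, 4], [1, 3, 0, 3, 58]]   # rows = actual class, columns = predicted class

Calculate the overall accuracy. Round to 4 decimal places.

0.7538

Accuracy = trace / total = (22+59+41+71+58=251) / 333 = 251/333 = 0.7538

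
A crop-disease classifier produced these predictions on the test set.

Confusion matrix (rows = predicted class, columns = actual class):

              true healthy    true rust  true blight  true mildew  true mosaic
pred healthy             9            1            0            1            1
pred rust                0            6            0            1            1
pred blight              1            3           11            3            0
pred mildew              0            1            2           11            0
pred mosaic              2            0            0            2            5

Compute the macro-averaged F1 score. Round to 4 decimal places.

0.6808

Per-class F1 score (2·TP/(2·TP+FP+FN)):
  healthy: TP=9, FP=1+0+1+1=3, FN=0+1+0+2=3 → 18/24 = 0.75000
  rust: TP=6, FP=0+0+1+1=2, FN=1+3+1+0=5 → 12/19 = 0.63158
  blight: TP=11, FP=1+3+3+0=7, FN=0+0+2+0=2 → 22/31 = 0.70968
  mildew: TP=11, FP=0+1+2+0=3, FN=1+1+3+2=7 → 22/32 = 0.68750
  mosaic: TP=5, FP=2+0+0+2=4, FN=1+1+0+0=2 → 10/16 = 0.62500
Macro-F1 score = mean = (0.75000 + 0.63158 + 0.70968 + 0.68750 + 0.62500) / 5 = 0.6808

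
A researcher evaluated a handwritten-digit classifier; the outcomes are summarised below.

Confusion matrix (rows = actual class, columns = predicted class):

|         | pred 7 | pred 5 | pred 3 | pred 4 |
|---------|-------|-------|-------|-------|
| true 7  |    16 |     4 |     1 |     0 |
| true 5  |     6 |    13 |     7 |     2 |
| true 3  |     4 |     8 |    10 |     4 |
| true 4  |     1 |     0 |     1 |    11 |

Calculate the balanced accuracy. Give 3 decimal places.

0.614

Balanced accuracy = mean of per-class recall.
  7: recall = 16/21 = 0.7619
  5: recall = 13/28 = 0.4643
  3: recall = 10/26 = 0.3846
  4: recall = 11/13 = 0.8462
Mean = (0.7619 + 0.4643 + 0.3846 + 0.8462) / 4 = 0.614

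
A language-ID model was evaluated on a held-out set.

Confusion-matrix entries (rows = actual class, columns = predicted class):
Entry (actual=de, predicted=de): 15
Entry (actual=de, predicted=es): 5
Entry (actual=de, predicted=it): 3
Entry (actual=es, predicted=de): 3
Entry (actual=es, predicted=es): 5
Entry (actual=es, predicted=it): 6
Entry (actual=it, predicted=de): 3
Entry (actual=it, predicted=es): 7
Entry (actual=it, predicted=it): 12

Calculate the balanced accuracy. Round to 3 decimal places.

Balanced accuracy = mean of per-class recall.
  de: recall = 15/23 = 0.6522
  es: recall = 5/14 = 0.3571
  it: recall = 12/22 = 0.5455
Mean = (0.6522 + 0.3571 + 0.5455) / 3 = 0.518

0.518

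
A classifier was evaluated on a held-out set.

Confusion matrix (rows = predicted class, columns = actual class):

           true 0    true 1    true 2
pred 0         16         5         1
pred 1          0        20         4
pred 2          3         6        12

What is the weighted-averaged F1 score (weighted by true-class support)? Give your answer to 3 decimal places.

Per-class F1 score (2·TP/(2·TP+FP+FN)):
  0: TP=16, FP=5+1=6, FN=0+3=3 → 32/41 = 0.7805
  1: TP=20, FP=0+4=4, FN=5+6=11 → 40/55 = 0.7273
  2: TP=12, FP=3+6=9, FN=1+4=5 → 24/38 = 0.6316
Weighted-F1 score = Σ (supportᵢ/N)·F1 scoreᵢ with N=67: (19/67)·0.7805 + (31/67)·0.7273 + (17/67)·0.6316 = 0.718

0.718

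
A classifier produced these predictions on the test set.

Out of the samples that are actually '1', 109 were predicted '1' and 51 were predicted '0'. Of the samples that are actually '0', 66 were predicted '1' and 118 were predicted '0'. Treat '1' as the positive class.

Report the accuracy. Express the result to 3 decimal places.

Accuracy = (TP+TN)/N = (109+118)/344 = 0.660

0.660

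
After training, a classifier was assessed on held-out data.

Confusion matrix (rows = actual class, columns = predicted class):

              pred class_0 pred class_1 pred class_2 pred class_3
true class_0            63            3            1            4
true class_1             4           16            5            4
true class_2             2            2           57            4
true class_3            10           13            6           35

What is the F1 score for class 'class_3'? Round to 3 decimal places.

0.631

F1 score = 2·TP/(2·TP+FP+FN).
class_3: TP=35, FP=4+4+4=12, FN=10+13+6=29 → 70/111 = 0.6306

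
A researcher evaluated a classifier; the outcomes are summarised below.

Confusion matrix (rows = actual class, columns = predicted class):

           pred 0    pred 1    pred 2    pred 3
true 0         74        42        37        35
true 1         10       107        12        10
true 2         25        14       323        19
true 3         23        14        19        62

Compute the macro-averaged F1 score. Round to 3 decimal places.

Per-class F1 score (2·TP/(2·TP+FP+FN)):
  0: TP=74, FP=10+25+23=58, FN=42+37+35=114 → 148/320 = 0.4625
  1: TP=107, FP=42+14+14=70, FN=10+12+10=32 → 214/316 = 0.6772
  2: TP=323, FP=37+12+19=68, FN=25+14+19=58 → 646/772 = 0.8368
  3: TP=62, FP=35+10+19=64, FN=23+14+19=56 → 124/244 = 0.5082
Macro-F1 score = mean = (0.4625 + 0.6772 + 0.8368 + 0.5082) / 4 = 0.621

0.621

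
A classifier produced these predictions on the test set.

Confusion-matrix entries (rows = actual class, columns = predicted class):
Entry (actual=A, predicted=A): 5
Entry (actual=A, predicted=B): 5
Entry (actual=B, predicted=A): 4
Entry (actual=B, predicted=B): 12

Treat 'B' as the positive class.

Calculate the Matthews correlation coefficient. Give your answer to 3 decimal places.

0.256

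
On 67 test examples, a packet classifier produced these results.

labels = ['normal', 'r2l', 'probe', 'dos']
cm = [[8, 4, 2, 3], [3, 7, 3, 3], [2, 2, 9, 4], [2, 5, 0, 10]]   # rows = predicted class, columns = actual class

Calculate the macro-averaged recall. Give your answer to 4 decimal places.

Per-class recall (TP/(TP+FN)):
  normal: TP=8, FN=3+2+2=7 → 8/15 = 0.53333
  r2l: TP=7, FN=4+2+5=11 → 7/18 = 0.38889
  probe: TP=9, FN=2+3+0=5 → 9/14 = 0.64286
  dos: TP=10, FN=3+3+4=10 → 10/20 = 0.50000
Macro-recall = mean = (0.53333 + 0.38889 + 0.64286 + 0.50000) / 4 = 0.5163

0.5163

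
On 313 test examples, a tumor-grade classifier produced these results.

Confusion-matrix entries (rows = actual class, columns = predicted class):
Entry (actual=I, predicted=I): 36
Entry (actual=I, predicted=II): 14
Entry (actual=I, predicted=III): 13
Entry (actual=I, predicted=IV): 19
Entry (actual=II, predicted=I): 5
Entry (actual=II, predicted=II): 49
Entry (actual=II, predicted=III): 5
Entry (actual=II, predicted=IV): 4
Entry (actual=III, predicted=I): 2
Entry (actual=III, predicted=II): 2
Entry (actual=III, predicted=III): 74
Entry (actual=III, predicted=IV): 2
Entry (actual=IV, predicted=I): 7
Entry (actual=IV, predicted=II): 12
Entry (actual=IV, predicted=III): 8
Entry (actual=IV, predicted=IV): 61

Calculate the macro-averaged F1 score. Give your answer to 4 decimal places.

0.6922

Per-class F1 score (2·TP/(2·TP+FP+FN)):
  I: TP=36, FP=5+2+7=14, FN=14+13+19=46 → 72/132 = 0.54545
  II: TP=49, FP=14+2+12=28, FN=5+5+4=14 → 98/140 = 0.70000
  III: TP=74, FP=13+5+8=26, FN=2+2+2=6 → 148/180 = 0.82222
  IV: TP=61, FP=19+4+2=25, FN=7+12+8=27 → 122/174 = 0.70115
Macro-F1 score = mean = (0.54545 + 0.70000 + 0.82222 + 0.70115) / 4 = 0.6922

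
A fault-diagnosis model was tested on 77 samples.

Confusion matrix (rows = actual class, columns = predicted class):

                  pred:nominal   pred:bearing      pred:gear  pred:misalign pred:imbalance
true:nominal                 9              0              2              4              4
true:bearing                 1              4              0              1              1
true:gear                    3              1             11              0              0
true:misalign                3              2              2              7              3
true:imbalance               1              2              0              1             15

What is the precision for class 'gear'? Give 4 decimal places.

precision = TP/(TP+FP).
gear: TP=11, FP=2+0+2+0=4 → 11/15 = 0.73333

0.7333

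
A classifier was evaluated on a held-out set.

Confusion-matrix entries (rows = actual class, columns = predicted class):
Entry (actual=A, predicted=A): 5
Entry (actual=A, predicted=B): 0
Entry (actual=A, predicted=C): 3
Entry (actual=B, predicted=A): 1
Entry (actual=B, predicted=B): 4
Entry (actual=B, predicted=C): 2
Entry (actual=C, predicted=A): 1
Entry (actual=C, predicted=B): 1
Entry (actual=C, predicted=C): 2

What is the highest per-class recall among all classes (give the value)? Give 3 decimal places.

Per-class recall (TP/(TP+FN)):
  A: TP=5, FN=0+3=3 → 5/8 = 0.6250
  B: TP=4, FN=1+2=3 → 4/7 = 0.5714
  C: TP=2, FN=1+1=2 → 2/4 = 0.5000
Highest is class 'A' with recall = 0.625.

0.625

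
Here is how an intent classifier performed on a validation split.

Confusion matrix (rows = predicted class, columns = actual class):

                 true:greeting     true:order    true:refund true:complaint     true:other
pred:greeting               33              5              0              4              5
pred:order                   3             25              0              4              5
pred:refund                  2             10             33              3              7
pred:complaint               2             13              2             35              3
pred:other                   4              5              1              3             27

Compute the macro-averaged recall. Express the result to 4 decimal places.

0.6773

Per-class recall (TP/(TP+FN)):
  greeting: TP=33, FN=3+2+2+4=11 → 33/44 = 0.75000
  order: TP=25, FN=5+10+13+5=33 → 25/58 = 0.43103
  refund: TP=33, FN=0+0+2+1=3 → 33/36 = 0.91667
  complaint: TP=35, FN=4+4+3+3=14 → 35/49 = 0.71429
  other: TP=27, FN=5+5+7+3=20 → 27/47 = 0.57447
Macro-recall = mean = (0.75000 + 0.43103 + 0.91667 + 0.71429 + 0.57447) / 5 = 0.6773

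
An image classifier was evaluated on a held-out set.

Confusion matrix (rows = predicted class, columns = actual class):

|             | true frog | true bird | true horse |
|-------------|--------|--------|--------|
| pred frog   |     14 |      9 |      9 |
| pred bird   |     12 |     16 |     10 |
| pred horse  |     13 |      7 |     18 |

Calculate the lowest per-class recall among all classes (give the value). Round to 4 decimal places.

0.3590

Per-class recall (TP/(TP+FN)):
  frog: TP=14, FN=12+13=25 → 14/39 = 0.35897
  bird: TP=16, FN=9+7=16 → 16/32 = 0.50000
  horse: TP=18, FN=9+10=19 → 18/37 = 0.48649
Lowest is class 'frog' with recall = 0.3590.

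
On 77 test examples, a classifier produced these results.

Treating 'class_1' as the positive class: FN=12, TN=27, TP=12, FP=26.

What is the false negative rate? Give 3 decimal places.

0.500

FNR = FN/(FN+TP) = 12/(12+12) = 0.500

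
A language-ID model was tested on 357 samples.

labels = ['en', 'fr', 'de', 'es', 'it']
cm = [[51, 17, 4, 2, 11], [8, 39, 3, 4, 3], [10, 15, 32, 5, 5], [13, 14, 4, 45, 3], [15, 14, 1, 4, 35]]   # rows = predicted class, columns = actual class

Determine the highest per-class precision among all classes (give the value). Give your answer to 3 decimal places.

0.684

Per-class precision (TP/(TP+FP)):
  en: TP=51, FP=17+4+2+11=34 → 51/85 = 0.6000
  fr: TP=39, FP=8+3+4+3=18 → 39/57 = 0.6842
  de: TP=32, FP=10+15+5+5=35 → 32/67 = 0.4776
  es: TP=45, FP=13+14+4+3=34 → 45/79 = 0.5696
  it: TP=35, FP=15+14+1+4=34 → 35/69 = 0.5072
Highest is class 'fr' with precision = 0.684.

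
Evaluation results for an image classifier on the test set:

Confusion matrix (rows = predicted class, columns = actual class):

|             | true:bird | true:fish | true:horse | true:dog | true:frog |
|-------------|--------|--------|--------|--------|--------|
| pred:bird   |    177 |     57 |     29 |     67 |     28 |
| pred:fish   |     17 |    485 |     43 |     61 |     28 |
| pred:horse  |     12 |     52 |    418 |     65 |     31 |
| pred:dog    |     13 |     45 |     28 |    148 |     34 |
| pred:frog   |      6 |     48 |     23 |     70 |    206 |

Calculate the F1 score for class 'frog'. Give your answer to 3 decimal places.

F1 score = 2·TP/(2·TP+FP+FN).
frog: TP=206, FP=6+48+23+70=147, FN=28+28+31+34=121 → 412/680 = 0.6059

0.606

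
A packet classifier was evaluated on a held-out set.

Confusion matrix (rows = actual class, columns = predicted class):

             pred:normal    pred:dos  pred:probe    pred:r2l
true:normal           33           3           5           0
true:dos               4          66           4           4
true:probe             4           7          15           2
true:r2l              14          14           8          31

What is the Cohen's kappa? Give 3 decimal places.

0.555

Observed agreement pₒ = trace/N = 145/214 = 0.6776
Expected agreement pₑ = Σ (rowᵢ·colᵢ)/N² = (41·55 + 78·90 + 28·32 + 67·37)/214² = 0.2762
κ = (pₒ − pₑ)/(1 − pₑ) = (0.6776 − 0.2762)/(1 − 0.2762) = 0.555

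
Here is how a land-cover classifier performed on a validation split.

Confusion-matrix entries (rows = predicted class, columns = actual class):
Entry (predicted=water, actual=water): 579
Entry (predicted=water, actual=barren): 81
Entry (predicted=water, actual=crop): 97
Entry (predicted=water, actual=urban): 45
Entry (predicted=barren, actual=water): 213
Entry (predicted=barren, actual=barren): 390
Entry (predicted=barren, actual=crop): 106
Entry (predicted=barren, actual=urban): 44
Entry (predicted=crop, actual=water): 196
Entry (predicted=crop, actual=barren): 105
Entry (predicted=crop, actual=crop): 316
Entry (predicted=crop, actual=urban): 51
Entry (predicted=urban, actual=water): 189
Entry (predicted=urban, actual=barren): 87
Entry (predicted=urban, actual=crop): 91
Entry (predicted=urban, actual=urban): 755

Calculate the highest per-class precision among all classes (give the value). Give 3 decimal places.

Per-class precision (TP/(TP+FP)):
  water: TP=579, FP=81+97+45=223 → 579/802 = 0.7219
  barren: TP=390, FP=213+106+44=363 → 390/753 = 0.5179
  crop: TP=316, FP=196+105+51=352 → 316/668 = 0.4731
  urban: TP=755, FP=189+87+91=367 → 755/1122 = 0.6729
Highest is class 'water' with precision = 0.722.

0.722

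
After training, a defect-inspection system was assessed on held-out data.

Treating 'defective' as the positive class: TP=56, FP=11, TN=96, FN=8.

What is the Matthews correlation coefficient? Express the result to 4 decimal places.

0.7655

MCC = (TP·TN − FP·FN) / √((TP+FP)(TP+FN)(TN+FP)(TN+FN))
Numerator = 56·96 − 11·8 = 5288
Denominator = √(67·64·107·104) = √47716864 = 6907.7394
MCC = 5288 / 6907.7394 = 0.7655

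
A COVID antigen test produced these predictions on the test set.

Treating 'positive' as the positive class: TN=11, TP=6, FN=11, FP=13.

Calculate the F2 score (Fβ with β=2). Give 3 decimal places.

0.345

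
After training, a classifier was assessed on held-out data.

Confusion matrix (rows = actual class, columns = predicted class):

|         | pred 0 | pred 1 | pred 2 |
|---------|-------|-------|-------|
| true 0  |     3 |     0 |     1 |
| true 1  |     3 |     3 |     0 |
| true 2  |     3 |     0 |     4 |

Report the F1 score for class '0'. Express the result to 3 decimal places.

F1 score = 2·TP/(2·TP+FP+FN).
0: TP=3, FP=3+3=6, FN=0+1=1 → 6/13 = 0.4615

0.462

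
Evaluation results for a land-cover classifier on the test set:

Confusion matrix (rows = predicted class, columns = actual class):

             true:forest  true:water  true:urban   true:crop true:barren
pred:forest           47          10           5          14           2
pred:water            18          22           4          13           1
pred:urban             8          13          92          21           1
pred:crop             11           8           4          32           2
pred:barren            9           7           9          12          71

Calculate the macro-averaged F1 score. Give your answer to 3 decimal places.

Per-class F1 score (2·TP/(2·TP+FP+FN)):
  forest: TP=47, FP=10+5+14+2=31, FN=18+8+11+9=46 → 94/171 = 0.5497
  water: TP=22, FP=18+4+13+1=36, FN=10+13+8+7=38 → 44/118 = 0.3729
  urban: TP=92, FP=8+13+21+1=43, FN=5+4+4+9=22 → 184/249 = 0.7390
  crop: TP=32, FP=11+8+4+2=25, FN=14+13+21+12=60 → 64/149 = 0.4295
  barren: TP=71, FP=9+7+9+12=37, FN=2+1+1+2=6 → 142/185 = 0.7676
Macro-F1 score = mean = (0.5497 + 0.3729 + 0.7390 + 0.4295 + 0.7676) / 5 = 0.572

0.572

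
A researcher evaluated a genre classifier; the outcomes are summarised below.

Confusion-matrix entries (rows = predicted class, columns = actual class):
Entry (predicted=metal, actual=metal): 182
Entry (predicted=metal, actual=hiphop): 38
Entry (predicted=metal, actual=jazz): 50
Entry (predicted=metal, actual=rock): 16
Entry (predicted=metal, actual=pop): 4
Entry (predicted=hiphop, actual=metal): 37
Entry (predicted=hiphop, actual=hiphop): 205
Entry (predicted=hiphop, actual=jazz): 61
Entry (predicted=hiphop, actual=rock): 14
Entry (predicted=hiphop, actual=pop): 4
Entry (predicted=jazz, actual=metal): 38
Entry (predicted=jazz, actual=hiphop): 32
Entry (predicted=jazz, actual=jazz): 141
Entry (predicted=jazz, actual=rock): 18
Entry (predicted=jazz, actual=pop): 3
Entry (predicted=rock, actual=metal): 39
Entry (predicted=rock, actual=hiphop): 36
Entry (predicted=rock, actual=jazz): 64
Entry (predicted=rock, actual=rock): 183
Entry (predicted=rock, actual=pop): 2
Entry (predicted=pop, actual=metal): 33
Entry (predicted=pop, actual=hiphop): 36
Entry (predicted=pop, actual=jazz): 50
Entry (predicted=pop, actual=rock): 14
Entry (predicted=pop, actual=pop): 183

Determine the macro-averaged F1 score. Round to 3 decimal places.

0.606

Per-class F1 score (2·TP/(2·TP+FP+FN)):
  metal: TP=182, FP=38+50+16+4=108, FN=37+38+39+33=147 → 364/619 = 0.5880
  hiphop: TP=205, FP=37+61+14+4=116, FN=38+32+36+36=142 → 410/668 = 0.6138
  jazz: TP=141, FP=38+32+18+3=91, FN=50+61+64+50=225 → 282/598 = 0.4716
  rock: TP=183, FP=39+36+64+2=141, FN=16+14+18+14=62 → 366/569 = 0.6432
  pop: TP=183, FP=33+36+50+14=133, FN=4+4+3+2=13 → 366/512 = 0.7148
Macro-F1 score = mean = (0.5880 + 0.6138 + 0.4716 + 0.6432 + 0.7148) / 5 = 0.606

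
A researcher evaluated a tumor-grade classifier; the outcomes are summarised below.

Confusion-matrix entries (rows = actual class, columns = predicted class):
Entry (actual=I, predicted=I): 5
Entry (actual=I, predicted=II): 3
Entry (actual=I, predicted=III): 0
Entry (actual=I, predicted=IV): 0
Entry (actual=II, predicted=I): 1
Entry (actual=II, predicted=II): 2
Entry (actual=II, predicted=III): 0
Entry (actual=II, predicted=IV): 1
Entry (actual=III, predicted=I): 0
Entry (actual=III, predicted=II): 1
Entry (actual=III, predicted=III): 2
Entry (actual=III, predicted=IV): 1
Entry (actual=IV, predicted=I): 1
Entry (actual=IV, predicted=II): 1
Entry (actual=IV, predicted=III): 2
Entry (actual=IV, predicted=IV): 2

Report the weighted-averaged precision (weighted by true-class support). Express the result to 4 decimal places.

Per-class precision (TP/(TP+FP)):
  I: TP=5, FP=1+0+1=2 → 5/7 = 0.71429
  II: TP=2, FP=3+1+1=5 → 2/7 = 0.28571
  III: TP=2, FP=0+0+2=2 → 2/4 = 0.50000
  IV: TP=2, FP=0+1+1=2 → 2/4 = 0.50000
Weighted-precision = Σ (supportᵢ/N)·precisionᵢ with N=22: (8/22)·0.71429 + (4/22)·0.28571 + (4/22)·0.50000 + (6/22)·0.50000 = 0.5390

0.5390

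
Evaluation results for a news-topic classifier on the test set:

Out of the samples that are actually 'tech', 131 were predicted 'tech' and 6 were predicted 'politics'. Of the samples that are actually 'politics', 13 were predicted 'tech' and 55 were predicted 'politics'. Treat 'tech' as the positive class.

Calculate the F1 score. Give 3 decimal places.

Precision = TP/(TP+FP) = 131/144 = 0.9097
Recall = TP/(TP+FN) = 131/137 = 0.9562
F1 = 2·TP/(2·TP+FP+FN) = 262/281 = 0.932

0.932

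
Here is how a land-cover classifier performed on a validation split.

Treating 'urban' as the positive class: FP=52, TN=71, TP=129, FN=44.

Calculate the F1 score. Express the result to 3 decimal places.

Precision = TP/(TP+FP) = 129/181 = 0.7127
Recall = TP/(TP+FN) = 129/173 = 0.7457
F1 = 2·TP/(2·TP+FP+FN) = 258/354 = 0.729

0.729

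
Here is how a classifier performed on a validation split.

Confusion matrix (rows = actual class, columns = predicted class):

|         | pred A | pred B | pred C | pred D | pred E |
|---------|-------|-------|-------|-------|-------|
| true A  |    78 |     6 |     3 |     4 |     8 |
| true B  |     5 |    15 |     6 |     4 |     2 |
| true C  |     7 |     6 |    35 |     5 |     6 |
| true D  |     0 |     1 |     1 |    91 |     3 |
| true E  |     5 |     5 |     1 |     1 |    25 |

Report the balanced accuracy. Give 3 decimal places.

0.695

Balanced accuracy = mean of per-class recall.
  A: recall = 78/99 = 0.7879
  B: recall = 15/32 = 0.4688
  C: recall = 35/59 = 0.5932
  D: recall = 91/96 = 0.9479
  E: recall = 25/37 = 0.6757
Mean = (0.7879 + 0.4688 + 0.5932 + 0.9479 + 0.6757) / 5 = 0.695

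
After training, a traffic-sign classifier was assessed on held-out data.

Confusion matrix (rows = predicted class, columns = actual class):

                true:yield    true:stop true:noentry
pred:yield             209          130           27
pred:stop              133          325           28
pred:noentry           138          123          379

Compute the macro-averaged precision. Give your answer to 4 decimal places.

Per-class precision (TP/(TP+FP)):
  yield: TP=209, FP=130+27=157 → 209/366 = 0.57104
  stop: TP=325, FP=133+28=161 → 325/486 = 0.66872
  noentry: TP=379, FP=138+123=261 → 379/640 = 0.59219
Macro-precision = mean = (0.57104 + 0.66872 + 0.59219) / 3 = 0.6107

0.6107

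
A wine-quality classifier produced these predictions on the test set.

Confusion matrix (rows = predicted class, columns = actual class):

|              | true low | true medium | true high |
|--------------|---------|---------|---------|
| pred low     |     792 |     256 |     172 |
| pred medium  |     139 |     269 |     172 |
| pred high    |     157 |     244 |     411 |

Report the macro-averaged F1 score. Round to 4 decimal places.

Per-class F1 score (2·TP/(2·TP+FP+FN)):
  low: TP=792, FP=256+172=428, FN=139+157=296 → 1584/2308 = 0.68631
  medium: TP=269, FP=139+172=311, FN=256+244=500 → 538/1349 = 0.39881
  high: TP=411, FP=157+244=401, FN=172+172=344 → 822/1567 = 0.52457
Macro-F1 score = mean = (0.68631 + 0.39881 + 0.52457) / 3 = 0.5366

0.5366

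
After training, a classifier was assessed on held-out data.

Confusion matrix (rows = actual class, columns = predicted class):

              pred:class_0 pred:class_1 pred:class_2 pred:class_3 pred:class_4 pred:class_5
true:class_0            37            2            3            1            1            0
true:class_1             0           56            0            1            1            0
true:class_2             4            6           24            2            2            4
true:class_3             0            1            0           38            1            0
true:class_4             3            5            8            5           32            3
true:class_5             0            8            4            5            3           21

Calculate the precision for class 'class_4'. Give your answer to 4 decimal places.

Take TP from the diagonal, FP from the rest of the 'class_4' prediction marginal, FN from the rest of the 'class_4' actual marginal.
precision = TP/(TP+FP).
class_4: TP=32, FP=1+1+2+1+3=8 → 32/40 = 0.80000

0.8000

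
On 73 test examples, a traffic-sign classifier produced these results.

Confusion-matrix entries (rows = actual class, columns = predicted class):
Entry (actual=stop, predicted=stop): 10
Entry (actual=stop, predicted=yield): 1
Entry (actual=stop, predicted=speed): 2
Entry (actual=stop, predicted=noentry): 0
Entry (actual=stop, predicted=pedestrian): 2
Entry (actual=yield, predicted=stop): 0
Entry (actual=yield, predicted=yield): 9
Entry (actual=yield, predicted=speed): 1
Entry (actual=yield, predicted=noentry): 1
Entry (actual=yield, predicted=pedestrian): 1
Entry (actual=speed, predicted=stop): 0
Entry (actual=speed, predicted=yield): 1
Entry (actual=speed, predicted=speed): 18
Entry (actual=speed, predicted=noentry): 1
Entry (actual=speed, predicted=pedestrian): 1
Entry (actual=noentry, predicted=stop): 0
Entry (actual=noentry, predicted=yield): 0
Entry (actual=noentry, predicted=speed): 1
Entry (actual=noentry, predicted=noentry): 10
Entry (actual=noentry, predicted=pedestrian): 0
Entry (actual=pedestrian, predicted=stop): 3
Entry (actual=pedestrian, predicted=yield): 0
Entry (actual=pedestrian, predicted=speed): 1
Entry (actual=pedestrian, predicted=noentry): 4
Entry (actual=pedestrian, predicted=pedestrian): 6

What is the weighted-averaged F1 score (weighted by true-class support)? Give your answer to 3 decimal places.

Per-class F1 score (2·TP/(2·TP+FP+FN)):
  stop: TP=10, FP=0+0+0+3=3, FN=1+2+0+2=5 → 20/28 = 0.7143
  yield: TP=9, FP=1+1+0+0=2, FN=0+1+1+1=3 → 18/23 = 0.7826
  speed: TP=18, FP=2+1+1+1=5, FN=0+1+1+1=3 → 36/44 = 0.8182
  noentry: TP=10, FP=0+1+1+4=6, FN=0+0+1+0=1 → 20/27 = 0.7407
  pedestrian: TP=6, FP=2+1+1+0=4, FN=3+0+1+4=8 → 12/24 = 0.5000
Weighted-F1 score = Σ (supportᵢ/N)·F1 scoreᵢ with N=73: (15/73)·0.7143 + (12/73)·0.7826 + (21/73)·0.8182 + (11/73)·0.7407 + (14/73)·0.5000 = 0.718

0.718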